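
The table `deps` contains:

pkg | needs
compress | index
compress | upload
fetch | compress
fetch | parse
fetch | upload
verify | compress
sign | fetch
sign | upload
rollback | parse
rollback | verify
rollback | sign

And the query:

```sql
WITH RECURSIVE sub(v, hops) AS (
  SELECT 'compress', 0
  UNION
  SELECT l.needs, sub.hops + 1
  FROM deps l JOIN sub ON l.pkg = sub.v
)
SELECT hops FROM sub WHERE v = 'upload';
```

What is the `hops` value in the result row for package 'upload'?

1

Base: (compress, hops=0).
Iteration 1: edges from {compress} -> (index, hops=1), (upload, hops=1).
Iteration 2: no outgoing edges from {index,upload}; recursion stops.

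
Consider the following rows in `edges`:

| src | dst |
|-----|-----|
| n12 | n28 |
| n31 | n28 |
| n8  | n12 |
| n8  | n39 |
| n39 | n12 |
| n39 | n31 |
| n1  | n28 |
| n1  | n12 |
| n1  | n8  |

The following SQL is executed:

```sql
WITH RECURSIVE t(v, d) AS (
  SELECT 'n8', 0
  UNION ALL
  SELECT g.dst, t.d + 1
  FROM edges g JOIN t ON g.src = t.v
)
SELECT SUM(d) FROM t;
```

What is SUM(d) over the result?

14

Base: (n8, d=0).
Iteration 1: edges from {n8} -> (n12, d=1), (n39, d=1).
Iteration 2: edges from {n12,n39} -> (n12, d=2), (n28, d=2), (n31, d=2).
Iteration 3: edges from {n12,n28,n31} -> (n28, d=3) x2. [UNION ALL keeps all 2 new rows, including repeats]
Iteration 4: no outgoing edges from {n28}; recursion stops.
SUM(d) = 0 + 1 + 1 + 2 + 2 + 2 + 3 + 3 = 14.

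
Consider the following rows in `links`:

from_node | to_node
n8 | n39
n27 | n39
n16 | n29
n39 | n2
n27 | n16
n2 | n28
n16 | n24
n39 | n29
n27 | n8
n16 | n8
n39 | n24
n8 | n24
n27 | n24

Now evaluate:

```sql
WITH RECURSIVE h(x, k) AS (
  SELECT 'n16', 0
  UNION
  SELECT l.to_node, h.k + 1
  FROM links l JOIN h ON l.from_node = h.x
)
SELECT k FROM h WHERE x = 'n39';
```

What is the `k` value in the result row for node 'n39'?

2

Base: (n16, k=0).
Iteration 1: edges from {n16} -> (n24, k=1), (n29, k=1), (n8, k=1).
Iteration 2: edges from {n24,n29,n8} -> (n24, k=2), (n39, k=2).
Iteration 3: edges from {n24,n39} -> (n2, k=3), (n24, k=3), (n29, k=3).
Iteration 4: edges from {n2,n24,n29} -> (n28, k=4).
Iteration 5: no outgoing edges from {n28}; recursion stops.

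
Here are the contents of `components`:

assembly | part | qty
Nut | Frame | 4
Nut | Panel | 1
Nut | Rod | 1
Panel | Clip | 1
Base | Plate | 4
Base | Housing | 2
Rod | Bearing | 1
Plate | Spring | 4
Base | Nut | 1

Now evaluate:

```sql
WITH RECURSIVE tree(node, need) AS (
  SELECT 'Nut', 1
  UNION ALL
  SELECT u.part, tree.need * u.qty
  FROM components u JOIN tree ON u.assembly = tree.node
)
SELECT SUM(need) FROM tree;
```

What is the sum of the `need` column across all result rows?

Base: (Nut, need=1).
Iteration 1: components of {Nut} -> Frame = 1*4 = 4, Panel = 1*1 = 1, Rod = 1*1 = 1.
Iteration 2: components of {Frame,Panel,Rod} -> Bearing = 1*1 = 1, Clip = 1*1 = 1.
Iteration 3: no further components; recursion stops.
SUM(need) = 1 + 1 + 1 + 4 + 1 + 1 = 9.

9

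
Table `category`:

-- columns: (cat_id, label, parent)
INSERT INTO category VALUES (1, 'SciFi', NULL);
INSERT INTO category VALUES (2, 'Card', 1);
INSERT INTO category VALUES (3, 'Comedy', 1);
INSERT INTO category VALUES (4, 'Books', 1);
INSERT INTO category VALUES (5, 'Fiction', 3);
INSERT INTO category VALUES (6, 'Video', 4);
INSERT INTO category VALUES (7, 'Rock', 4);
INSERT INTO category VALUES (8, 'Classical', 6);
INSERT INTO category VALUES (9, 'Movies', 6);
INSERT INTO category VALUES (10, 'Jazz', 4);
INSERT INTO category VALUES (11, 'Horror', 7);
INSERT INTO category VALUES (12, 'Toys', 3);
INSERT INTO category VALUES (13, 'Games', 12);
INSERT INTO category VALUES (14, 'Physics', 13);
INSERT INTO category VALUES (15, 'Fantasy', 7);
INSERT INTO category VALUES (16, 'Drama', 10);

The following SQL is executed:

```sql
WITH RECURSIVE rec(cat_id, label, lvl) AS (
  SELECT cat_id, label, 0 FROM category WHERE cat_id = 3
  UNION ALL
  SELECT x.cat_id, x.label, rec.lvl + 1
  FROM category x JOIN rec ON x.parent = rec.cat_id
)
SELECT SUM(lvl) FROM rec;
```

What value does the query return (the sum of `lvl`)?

Base: cat_id=3 (Comedy) at lvl 0.
Iteration 1: rows with parent in {3} -> Fiction (id 5, lvl 1), Toys (id 12, lvl 1).
Iteration 2: rows with parent in {5,12} -> Games (id 13, lvl 2).
Iteration 3: rows with parent in {13} -> Physics (id 14, lvl 3).
Iteration 4: no rows with parent in {14}; recursion stops.
SUM(lvl) = 0 + 1 + 1 + 2 + 3 = 7.

7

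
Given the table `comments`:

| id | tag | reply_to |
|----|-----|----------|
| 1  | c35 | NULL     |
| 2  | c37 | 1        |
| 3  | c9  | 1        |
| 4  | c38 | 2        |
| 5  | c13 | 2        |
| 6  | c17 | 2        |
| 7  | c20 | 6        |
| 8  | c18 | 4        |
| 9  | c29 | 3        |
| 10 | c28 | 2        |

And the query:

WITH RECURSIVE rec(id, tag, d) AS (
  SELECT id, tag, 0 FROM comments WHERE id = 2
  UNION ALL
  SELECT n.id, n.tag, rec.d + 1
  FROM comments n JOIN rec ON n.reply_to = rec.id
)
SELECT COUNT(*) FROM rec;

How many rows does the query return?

Base: id=2 (c37) at d 0.
Iteration 1: rows with reply_to in {2} -> c38 (id 4, d 1), c13 (id 5, d 1), c17 (id 6, d 1), c28 (id 10, d 1).
Iteration 2: rows with reply_to in {4,5,6,10} -> c20 (id 7, d 2), c18 (id 8, d 2).
Iteration 3: no rows with reply_to in {7,8}; recursion stops.
Total rows emitted: 7.

7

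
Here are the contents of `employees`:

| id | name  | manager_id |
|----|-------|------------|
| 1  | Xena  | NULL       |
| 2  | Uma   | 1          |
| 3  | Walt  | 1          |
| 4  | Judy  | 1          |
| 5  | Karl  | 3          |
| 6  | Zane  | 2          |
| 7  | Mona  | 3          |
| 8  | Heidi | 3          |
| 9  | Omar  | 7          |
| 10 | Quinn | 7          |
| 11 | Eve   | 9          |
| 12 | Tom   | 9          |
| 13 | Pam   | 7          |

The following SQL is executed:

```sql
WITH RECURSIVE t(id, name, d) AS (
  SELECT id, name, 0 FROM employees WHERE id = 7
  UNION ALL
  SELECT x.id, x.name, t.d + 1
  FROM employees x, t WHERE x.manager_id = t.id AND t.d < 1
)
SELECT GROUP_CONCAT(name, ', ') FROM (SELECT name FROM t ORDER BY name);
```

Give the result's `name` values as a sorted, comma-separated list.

Mona, Omar, Pam, Quinn

Base: id=7 (Mona) at d 0.
Iteration 1: rows with manager_id in {7} -> Omar (id 9, d 1), Quinn (id 10, d 1), Pam (id 13, d 1).
Iteration 2: d < 1 fails for all current rows; recursion stops.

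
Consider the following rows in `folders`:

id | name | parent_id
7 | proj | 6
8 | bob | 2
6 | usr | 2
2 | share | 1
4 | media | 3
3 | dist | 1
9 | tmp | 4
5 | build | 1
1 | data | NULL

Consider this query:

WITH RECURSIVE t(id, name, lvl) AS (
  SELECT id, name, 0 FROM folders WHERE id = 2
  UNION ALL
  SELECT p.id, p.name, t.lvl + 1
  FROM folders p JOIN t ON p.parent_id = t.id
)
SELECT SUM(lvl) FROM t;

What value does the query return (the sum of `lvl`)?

Base: id=2 (share) at lvl 0.
Iteration 1: rows with parent_id in {2} -> usr (id 6, lvl 1), bob (id 8, lvl 1).
Iteration 2: rows with parent_id in {6,8} -> proj (id 7, lvl 2).
Iteration 3: no rows with parent_id in {7}; recursion stops.
SUM(lvl) = 0 + 1 + 1 + 2 = 4.

4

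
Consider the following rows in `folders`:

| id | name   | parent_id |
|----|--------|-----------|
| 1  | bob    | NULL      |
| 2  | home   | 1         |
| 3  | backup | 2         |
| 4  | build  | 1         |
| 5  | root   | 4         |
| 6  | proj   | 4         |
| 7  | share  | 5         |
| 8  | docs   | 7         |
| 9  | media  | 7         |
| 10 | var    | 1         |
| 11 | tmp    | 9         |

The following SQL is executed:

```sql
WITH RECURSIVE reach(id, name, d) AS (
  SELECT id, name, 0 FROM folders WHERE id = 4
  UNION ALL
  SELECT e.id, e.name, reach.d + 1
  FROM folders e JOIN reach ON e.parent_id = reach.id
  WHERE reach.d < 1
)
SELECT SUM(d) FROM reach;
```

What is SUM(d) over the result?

Base: id=4 (build) at d 0.
Iteration 1: rows with parent_id in {4} -> root (id 5, d 1), proj (id 6, d 1).
Iteration 2: d < 1 fails for all current rows; recursion stops.
SUM(d) = 0 + 1 + 1 = 2.

2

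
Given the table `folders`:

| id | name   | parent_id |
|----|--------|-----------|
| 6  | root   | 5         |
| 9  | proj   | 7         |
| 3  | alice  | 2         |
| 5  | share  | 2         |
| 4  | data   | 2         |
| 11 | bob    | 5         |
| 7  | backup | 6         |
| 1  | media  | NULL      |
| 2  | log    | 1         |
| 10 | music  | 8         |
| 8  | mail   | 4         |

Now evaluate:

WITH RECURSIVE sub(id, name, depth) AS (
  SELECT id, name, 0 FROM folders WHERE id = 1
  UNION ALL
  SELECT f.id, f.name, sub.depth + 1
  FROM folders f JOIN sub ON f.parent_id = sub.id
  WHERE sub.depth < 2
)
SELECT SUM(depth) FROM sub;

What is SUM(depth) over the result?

Base: id=1 (media) at depth 0.
Iteration 1: rows with parent_id in {1} -> log (id 2, depth 1).
Iteration 2: rows with parent_id in {2} -> alice (id 3, depth 2), data (id 4, depth 2), share (id 5, depth 2).
Iteration 3: depth < 2 fails for all current rows; recursion stops.
SUM(depth) = 0 + 1 + 2 + 2 + 2 = 7.

7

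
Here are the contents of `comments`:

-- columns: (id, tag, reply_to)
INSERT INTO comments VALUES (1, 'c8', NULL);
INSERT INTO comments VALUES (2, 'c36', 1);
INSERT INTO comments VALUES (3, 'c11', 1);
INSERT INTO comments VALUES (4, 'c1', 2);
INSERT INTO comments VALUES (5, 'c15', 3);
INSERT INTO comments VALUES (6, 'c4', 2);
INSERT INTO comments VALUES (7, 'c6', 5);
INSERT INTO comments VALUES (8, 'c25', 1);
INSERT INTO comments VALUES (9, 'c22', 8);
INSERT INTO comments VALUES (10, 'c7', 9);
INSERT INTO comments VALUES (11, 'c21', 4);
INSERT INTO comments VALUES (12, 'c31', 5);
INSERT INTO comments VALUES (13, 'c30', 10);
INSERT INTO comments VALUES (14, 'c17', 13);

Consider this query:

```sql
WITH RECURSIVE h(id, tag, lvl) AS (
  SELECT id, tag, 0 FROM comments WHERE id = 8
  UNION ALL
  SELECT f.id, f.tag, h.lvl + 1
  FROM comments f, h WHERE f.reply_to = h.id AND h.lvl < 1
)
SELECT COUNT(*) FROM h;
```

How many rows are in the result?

Base: id=8 (c25) at lvl 0.
Iteration 1: rows with reply_to in {8} -> c22 (id 9, lvl 1).
Iteration 2: lvl < 1 fails for all current rows; recursion stops.
Total rows emitted: 2.

2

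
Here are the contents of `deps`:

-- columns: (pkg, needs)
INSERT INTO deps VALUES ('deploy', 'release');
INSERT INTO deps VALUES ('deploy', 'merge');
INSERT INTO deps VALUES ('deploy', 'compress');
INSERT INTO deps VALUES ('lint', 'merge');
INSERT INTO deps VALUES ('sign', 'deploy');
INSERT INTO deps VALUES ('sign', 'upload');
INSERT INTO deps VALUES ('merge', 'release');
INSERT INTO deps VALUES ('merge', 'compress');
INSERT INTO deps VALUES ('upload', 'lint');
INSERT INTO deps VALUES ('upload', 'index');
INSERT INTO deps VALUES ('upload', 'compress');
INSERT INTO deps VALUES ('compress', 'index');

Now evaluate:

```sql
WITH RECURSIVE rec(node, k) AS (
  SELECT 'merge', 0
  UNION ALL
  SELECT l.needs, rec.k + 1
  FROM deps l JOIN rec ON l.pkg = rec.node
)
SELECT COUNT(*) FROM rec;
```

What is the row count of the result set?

Base: (merge, k=0).
Iteration 1: edges from {merge} -> (compress, k=1), (release, k=1).
Iteration 2: edges from {compress,release} -> (index, k=2).
Iteration 3: no outgoing edges from {index}; recursion stops.
Total rows emitted: 4.

4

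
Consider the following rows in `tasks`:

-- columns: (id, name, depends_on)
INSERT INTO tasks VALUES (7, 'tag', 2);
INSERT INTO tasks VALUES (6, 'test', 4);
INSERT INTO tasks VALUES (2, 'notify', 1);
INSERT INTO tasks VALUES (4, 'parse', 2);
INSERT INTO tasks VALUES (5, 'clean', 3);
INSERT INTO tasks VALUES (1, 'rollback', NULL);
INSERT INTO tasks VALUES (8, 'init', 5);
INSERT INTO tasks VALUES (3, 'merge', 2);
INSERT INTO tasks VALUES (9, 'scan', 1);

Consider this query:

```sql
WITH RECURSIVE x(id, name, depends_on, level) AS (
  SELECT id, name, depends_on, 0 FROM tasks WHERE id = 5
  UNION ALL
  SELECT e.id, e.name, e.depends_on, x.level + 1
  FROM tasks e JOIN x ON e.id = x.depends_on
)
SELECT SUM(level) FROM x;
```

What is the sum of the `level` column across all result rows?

Base: id=5 (clean), depends_on=3, level 0.
Iteration 1: join on id=3 -> merge (id 3, depends_on=2, level 1).
Iteration 2: join on id=2 -> notify (id 2, depends_on=1, level 2).
Iteration 3: join on id=1 -> rollback (id 1, depends_on=NULL, level 3).
Iteration 4: depends_on is NULL; no match; recursion stops.
SUM(level) = 0 + 1 + 2 + 3 = 6.

6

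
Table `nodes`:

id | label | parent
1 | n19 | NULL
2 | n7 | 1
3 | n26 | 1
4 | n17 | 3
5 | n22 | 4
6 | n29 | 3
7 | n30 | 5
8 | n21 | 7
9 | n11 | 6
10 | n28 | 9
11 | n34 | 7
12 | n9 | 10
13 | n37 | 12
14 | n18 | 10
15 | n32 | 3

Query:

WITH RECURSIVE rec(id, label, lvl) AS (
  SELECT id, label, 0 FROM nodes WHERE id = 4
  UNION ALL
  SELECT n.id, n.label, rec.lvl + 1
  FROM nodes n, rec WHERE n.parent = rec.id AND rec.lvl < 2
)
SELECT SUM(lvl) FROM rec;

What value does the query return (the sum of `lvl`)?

3

Base: id=4 (n17) at lvl 0.
Iteration 1: rows with parent in {4} -> n22 (id 5, lvl 1).
Iteration 2: rows with parent in {5} -> n30 (id 7, lvl 2).
Iteration 3: lvl < 2 fails for all current rows; recursion stops.
SUM(lvl) = 0 + 1 + 2 = 3.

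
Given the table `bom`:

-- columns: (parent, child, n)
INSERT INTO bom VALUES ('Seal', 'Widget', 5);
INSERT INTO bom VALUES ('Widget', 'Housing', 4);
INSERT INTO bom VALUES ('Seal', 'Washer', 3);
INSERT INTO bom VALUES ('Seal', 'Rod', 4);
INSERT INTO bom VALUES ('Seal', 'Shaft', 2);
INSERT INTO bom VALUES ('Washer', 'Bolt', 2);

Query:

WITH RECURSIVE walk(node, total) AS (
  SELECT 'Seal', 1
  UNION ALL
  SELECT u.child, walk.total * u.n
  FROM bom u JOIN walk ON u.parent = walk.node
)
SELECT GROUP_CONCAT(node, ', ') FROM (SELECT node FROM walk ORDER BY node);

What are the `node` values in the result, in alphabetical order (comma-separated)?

Base: (Seal, total=1).
Iteration 1: components of {Seal} -> Rod = 1*4 = 4, Shaft = 1*2 = 2, Washer = 1*3 = 3, Widget = 1*5 = 5.
Iteration 2: components of {Rod,Shaft,Washer,Widget} -> Bolt = 3*2 = 6, Housing = 5*4 = 20.
Iteration 3: no further components; recursion stops.

Bolt, Housing, Rod, Seal, Shaft, Washer, Widget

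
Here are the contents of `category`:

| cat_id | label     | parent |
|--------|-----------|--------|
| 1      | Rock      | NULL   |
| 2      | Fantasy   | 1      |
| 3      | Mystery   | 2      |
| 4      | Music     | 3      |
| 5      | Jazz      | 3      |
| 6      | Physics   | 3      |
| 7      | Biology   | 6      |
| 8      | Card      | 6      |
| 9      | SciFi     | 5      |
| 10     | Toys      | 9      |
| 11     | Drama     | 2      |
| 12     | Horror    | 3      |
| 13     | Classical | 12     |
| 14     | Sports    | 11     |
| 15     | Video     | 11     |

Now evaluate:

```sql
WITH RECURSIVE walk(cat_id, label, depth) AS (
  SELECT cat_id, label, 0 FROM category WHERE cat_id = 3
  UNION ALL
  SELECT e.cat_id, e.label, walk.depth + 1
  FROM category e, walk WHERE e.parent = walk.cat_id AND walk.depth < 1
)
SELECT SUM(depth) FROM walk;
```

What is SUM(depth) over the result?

Base: cat_id=3 (Mystery) at depth 0.
Iteration 1: rows with parent in {3} -> Music (id 4, depth 1), Jazz (id 5, depth 1), Physics (id 6, depth 1), Horror (id 12, depth 1).
Iteration 2: depth < 1 fails for all current rows; recursion stops.
SUM(depth) = 0 + 1 + 1 + 1 + 1 = 4.

4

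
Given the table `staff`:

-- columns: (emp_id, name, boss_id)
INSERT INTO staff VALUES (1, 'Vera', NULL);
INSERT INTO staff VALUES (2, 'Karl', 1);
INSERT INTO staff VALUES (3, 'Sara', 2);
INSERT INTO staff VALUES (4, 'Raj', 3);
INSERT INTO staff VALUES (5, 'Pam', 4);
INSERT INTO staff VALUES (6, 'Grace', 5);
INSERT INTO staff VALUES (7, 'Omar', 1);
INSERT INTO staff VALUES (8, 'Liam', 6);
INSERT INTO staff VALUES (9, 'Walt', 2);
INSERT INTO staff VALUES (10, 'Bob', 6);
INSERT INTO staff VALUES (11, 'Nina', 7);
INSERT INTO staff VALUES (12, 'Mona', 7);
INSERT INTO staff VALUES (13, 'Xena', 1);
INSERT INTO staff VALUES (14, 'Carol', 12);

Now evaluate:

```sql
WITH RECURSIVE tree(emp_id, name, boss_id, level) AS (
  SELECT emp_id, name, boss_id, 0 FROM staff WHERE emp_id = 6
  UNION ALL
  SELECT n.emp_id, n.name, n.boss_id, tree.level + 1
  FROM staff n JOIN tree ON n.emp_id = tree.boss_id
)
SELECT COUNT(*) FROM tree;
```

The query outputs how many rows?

Base: emp_id=6 (Grace), boss_id=5, level 0.
Iteration 1: join on emp_id=5 -> Pam (id 5, boss_id=4, level 1).
Iteration 2: join on emp_id=4 -> Raj (id 4, boss_id=3, level 2).
Iteration 3: join on emp_id=3 -> Sara (id 3, boss_id=2, level 3).
Iteration 4: join on emp_id=2 -> Karl (id 2, boss_id=1, level 4).
Iteration 5: join on emp_id=1 -> Vera (id 1, boss_id=NULL, level 5).
Iteration 6: boss_id is NULL; no match; recursion stops.
Total rows emitted: 6.

6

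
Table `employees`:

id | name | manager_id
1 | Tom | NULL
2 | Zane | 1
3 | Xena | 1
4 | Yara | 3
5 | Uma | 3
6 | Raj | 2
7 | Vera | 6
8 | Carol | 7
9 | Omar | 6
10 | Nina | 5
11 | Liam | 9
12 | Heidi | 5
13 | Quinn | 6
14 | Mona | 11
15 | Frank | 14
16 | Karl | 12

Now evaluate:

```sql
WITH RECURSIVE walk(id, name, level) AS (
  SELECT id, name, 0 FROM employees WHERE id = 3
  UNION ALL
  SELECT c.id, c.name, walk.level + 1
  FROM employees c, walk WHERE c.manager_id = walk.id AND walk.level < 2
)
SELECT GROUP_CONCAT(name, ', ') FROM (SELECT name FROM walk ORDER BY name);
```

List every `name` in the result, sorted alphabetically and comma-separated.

Base: id=3 (Xena) at level 0.
Iteration 1: rows with manager_id in {3} -> Yara (id 4, level 1), Uma (id 5, level 1).
Iteration 2: rows with manager_id in {4,5} -> Nina (id 10, level 2), Heidi (id 12, level 2).
Iteration 3: level < 2 fails for all current rows; recursion stops.

Heidi, Nina, Uma, Xena, Yara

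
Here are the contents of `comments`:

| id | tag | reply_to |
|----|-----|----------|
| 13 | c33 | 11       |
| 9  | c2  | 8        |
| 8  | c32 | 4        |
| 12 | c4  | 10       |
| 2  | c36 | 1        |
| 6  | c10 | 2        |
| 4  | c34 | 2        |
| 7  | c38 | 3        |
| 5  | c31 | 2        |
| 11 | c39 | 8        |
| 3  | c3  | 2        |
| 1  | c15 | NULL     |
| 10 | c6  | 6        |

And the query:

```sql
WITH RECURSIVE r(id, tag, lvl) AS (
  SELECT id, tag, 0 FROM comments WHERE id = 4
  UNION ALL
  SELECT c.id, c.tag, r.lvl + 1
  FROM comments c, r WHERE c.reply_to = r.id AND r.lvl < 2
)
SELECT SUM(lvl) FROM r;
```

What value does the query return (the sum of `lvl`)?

5

Base: id=4 (c34) at lvl 0.
Iteration 1: rows with reply_to in {4} -> c32 (id 8, lvl 1).
Iteration 2: rows with reply_to in {8} -> c2 (id 9, lvl 2), c39 (id 11, lvl 2).
Iteration 3: lvl < 2 fails for all current rows; recursion stops.
SUM(lvl) = 0 + 1 + 2 + 2 = 5.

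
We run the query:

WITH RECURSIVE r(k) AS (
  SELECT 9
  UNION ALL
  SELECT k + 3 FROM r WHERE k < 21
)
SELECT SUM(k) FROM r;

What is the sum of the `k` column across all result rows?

Base: k=9.
Iteration 1: 9 < 21 holds -> k = 9 + 3 = 12.
Iteration 2: 12 < 21 holds -> k = 12 + 3 = 15.
Iteration 3: 15 < 21 holds -> k = 15 + 3 = 18.
Iteration 4: 18 < 21 holds -> k = 18 + 3 = 21.
Iteration 5: 21 < 21 fails; recursion stops.
SUM(k) = 9 + 12 + 15 + 18 + 21 = 75.

75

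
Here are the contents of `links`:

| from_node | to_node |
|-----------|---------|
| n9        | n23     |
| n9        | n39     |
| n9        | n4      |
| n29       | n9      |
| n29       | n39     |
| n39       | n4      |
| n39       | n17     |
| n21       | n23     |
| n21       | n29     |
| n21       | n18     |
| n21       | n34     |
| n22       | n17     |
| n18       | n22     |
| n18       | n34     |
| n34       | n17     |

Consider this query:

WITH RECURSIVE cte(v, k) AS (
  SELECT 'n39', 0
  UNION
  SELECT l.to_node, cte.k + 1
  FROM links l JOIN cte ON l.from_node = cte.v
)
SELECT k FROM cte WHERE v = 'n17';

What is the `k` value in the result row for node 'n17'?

1

Base: (n39, k=0).
Iteration 1: edges from {n39} -> (n17, k=1), (n4, k=1).
Iteration 2: no outgoing edges from {n17,n4}; recursion stops.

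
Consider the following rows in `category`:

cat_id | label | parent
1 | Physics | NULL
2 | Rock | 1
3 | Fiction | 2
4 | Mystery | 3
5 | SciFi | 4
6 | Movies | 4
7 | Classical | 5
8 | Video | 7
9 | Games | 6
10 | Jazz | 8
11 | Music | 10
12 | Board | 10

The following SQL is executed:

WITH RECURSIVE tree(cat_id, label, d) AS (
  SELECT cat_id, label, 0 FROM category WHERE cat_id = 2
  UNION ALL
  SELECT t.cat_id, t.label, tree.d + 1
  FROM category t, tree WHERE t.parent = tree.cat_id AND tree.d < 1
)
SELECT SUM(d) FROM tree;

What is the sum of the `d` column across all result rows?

Base: cat_id=2 (Rock) at d 0.
Iteration 1: rows with parent in {2} -> Fiction (id 3, d 1).
Iteration 2: d < 1 fails for all current rows; recursion stops.
SUM(d) = 0 + 1 = 1.

1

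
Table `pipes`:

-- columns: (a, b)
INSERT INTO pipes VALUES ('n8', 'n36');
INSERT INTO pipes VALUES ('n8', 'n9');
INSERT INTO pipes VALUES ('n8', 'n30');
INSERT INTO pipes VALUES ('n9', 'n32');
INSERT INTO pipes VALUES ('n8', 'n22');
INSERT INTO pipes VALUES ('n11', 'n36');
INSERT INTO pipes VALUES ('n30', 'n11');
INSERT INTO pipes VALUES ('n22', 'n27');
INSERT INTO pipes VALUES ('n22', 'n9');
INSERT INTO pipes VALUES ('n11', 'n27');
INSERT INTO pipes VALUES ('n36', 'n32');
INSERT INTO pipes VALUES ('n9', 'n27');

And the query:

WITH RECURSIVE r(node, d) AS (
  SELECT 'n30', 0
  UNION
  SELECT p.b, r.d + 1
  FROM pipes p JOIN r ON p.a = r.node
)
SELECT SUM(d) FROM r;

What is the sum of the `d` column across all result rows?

8

Base: (n30, d=0).
Iteration 1: edges from {n30} -> (n11, d=1).
Iteration 2: edges from {n11} -> (n27, d=2), (n36, d=2).
Iteration 3: edges from {n27,n36} -> (n32, d=3).
Iteration 4: no outgoing edges from {n32}; recursion stops.
SUM(d) = 0 + 1 + 2 + 2 + 3 = 8.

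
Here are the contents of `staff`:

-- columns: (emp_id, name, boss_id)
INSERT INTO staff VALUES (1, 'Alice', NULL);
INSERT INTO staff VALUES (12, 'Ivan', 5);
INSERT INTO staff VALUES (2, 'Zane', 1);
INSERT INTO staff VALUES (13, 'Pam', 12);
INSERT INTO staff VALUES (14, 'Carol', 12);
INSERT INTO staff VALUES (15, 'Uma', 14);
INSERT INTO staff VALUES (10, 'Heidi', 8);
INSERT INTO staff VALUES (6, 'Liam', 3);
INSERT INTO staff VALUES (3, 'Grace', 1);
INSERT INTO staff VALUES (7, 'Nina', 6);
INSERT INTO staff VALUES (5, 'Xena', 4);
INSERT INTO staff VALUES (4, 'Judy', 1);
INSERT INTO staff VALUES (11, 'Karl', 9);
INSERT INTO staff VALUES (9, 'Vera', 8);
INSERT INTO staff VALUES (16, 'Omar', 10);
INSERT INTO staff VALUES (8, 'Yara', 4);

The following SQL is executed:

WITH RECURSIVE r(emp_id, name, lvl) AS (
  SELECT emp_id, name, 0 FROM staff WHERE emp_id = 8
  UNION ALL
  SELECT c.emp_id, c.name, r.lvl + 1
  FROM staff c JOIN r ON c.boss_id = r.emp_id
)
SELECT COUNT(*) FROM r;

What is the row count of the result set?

5

Base: emp_id=8 (Yara) at lvl 0.
Iteration 1: rows with boss_id in {8} -> Vera (id 9, lvl 1), Heidi (id 10, lvl 1).
Iteration 2: rows with boss_id in {9,10} -> Karl (id 11, lvl 2), Omar (id 16, lvl 2).
Iteration 3: no rows with boss_id in {11,16}; recursion stops.
Total rows emitted: 5.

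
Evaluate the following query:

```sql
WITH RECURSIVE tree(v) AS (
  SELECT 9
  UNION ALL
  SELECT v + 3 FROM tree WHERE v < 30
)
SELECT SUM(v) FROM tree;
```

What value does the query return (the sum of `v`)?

156

Base: v=9.
Iteration 1: 9 < 30 holds -> v = 9 + 3 = 12.
Iteration 2: 12 < 30 holds -> v = 12 + 3 = 15.
Iteration 3: 15 < 30 holds -> v = 15 + 3 = 18.
Iteration 4: 18 < 30 holds -> v = 18 + 3 = 21.
Iteration 5: 21 < 30 holds -> v = 21 + 3 = 24.
Iteration 6: 24 < 30 holds -> v = 24 + 3 = 27.
Iteration 7: 27 < 30 holds -> v = 27 + 3 = 30.
Iteration 8: 30 < 30 fails; recursion stops.
SUM(v) = 9 + 12 + 15 + 18 + 21 + 24 + 27 + 30 = 156.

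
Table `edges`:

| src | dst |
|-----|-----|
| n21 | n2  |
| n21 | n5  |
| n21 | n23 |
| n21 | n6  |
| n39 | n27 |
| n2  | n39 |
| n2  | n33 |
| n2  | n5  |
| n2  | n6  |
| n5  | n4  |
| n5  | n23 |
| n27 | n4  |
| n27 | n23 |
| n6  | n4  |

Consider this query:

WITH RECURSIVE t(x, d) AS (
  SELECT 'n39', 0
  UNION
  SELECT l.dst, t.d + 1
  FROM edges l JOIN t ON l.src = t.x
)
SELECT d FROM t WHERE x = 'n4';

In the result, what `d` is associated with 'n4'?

2

Base: (n39, d=0).
Iteration 1: edges from {n39} -> (n27, d=1).
Iteration 2: edges from {n27} -> (n23, d=2), (n4, d=2).
Iteration 3: no outgoing edges from {n23,n4}; recursion stops.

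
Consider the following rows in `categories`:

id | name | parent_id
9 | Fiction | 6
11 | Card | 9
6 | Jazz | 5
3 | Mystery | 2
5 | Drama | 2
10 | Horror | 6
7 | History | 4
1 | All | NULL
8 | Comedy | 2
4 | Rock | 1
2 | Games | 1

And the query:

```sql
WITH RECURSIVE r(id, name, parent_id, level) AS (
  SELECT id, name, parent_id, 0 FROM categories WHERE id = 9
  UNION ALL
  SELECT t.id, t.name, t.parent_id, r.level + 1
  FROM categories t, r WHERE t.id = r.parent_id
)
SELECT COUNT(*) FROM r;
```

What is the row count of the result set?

5

Base: id=9 (Fiction), parent_id=6, level 0.
Iteration 1: join on id=6 -> Jazz (id 6, parent_id=5, level 1).
Iteration 2: join on id=5 -> Drama (id 5, parent_id=2, level 2).
Iteration 3: join on id=2 -> Games (id 2, parent_id=1, level 3).
Iteration 4: join on id=1 -> All (id 1, parent_id=NULL, level 4).
Iteration 5: parent_id is NULL; no match; recursion stops.
Total rows emitted: 5.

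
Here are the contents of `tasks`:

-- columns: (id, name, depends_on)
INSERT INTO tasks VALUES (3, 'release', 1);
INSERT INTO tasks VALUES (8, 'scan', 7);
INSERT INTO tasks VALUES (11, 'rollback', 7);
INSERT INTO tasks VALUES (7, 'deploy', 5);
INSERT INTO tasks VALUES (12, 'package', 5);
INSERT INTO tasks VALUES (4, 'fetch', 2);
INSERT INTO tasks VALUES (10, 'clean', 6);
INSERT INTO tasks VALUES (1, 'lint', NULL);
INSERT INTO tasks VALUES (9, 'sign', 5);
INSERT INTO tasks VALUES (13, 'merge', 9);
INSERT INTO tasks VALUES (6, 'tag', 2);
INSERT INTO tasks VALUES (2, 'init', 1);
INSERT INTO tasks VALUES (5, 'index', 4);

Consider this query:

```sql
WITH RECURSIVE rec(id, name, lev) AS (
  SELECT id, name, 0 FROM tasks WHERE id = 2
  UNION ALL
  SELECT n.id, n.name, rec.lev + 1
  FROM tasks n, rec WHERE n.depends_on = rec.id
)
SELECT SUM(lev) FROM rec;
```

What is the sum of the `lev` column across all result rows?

27

Base: id=2 (init) at lev 0.
Iteration 1: rows with depends_on in {2} -> fetch (id 4, lev 1), tag (id 6, lev 1).
Iteration 2: rows with depends_on in {4,6} -> index (id 5, lev 2), clean (id 10, lev 2).
Iteration 3: rows with depends_on in {5,10} -> deploy (id 7, lev 3), sign (id 9, lev 3), package (id 12, lev 3).
Iteration 4: rows with depends_on in {7,9,12} -> scan (id 8, lev 4), rollback (id 11, lev 4), merge (id 13, lev 4).
Iteration 5: no rows with depends_on in {8,11,13}; recursion stops.
SUM(lev) = 0 + 1 + 1 + 2 + 2 + 3 + 3 + 3 + 4 + 4 + 4 = 27.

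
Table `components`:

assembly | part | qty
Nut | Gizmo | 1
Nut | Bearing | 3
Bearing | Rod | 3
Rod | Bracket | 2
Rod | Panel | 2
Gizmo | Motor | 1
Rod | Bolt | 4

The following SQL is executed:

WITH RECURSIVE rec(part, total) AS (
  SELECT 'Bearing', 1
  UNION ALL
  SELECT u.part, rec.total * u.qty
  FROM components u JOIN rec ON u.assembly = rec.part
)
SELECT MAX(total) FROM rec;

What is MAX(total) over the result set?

Base: (Bearing, total=1).
Iteration 1: components of {Bearing} -> Rod = 1*3 = 3.
Iteration 2: components of {Rod} -> Bolt = 3*4 = 12, Bracket = 3*2 = 6, Panel = 3*2 = 6.
Iteration 3: no further components; recursion stops.
total values: 1, 3, 6, 6, 12; the maximum is 12.

12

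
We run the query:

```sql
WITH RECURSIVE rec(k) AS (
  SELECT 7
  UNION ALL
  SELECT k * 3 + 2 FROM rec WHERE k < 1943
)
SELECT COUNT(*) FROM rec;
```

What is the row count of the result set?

Base: k=7.
Iteration 1: 7 < 1943 holds -> k = 7 * 3 + 2 = 23.
Iteration 2: 23 < 1943 holds -> k = 23 * 3 + 2 = 71.
Iteration 3: 71 < 1943 holds -> k = 71 * 3 + 2 = 215.
Iteration 4: 215 < 1943 holds -> k = 215 * 3 + 2 = 647.
Iteration 5: 647 < 1943 holds -> k = 647 * 3 + 2 = 1943.
Iteration 6: 1943 < 1943 fails; recursion stops.
Total rows emitted: 6.

6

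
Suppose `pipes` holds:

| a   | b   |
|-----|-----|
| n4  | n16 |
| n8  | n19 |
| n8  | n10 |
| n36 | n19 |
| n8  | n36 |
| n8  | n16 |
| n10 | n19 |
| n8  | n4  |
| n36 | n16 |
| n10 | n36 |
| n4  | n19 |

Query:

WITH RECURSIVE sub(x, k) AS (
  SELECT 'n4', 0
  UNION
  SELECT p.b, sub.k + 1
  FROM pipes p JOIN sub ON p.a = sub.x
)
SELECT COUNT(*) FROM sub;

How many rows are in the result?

Base: (n4, k=0).
Iteration 1: edges from {n4} -> (n16, k=1), (n19, k=1).
Iteration 2: no outgoing edges from {n16,n19}; recursion stops.
Total rows emitted: 3.

3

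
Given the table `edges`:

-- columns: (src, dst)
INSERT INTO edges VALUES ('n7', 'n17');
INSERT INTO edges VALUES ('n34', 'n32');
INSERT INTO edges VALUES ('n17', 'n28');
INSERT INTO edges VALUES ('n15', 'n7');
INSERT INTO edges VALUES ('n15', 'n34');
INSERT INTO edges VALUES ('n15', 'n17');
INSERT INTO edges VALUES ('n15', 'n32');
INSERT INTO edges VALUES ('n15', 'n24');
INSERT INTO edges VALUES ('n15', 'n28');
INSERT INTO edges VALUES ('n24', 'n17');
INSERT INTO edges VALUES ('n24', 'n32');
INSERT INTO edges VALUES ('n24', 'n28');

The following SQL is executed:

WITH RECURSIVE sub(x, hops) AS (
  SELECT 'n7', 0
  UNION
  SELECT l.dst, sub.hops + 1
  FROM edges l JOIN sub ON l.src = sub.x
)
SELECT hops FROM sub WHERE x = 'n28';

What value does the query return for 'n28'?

2

Base: (n7, hops=0).
Iteration 1: edges from {n7} -> (n17, hops=1).
Iteration 2: edges from {n17} -> (n28, hops=2).
Iteration 3: no outgoing edges from {n28}; recursion stops.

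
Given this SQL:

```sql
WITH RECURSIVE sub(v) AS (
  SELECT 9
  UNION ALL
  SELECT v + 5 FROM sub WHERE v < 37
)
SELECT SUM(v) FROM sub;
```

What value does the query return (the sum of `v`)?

168

Base: v=9.
Iteration 1: 9 < 37 holds -> v = 9 + 5 = 14.
Iteration 2: 14 < 37 holds -> v = 14 + 5 = 19.
Iteration 3: 19 < 37 holds -> v = 19 + 5 = 24.
Iteration 4: 24 < 37 holds -> v = 24 + 5 = 29.
Iteration 5: 29 < 37 holds -> v = 29 + 5 = 34.
Iteration 6: 34 < 37 holds -> v = 34 + 5 = 39.
Iteration 7: 39 < 37 fails; recursion stops.
SUM(v) = 9 + 14 + 19 + 24 + 29 + 34 + 39 = 168.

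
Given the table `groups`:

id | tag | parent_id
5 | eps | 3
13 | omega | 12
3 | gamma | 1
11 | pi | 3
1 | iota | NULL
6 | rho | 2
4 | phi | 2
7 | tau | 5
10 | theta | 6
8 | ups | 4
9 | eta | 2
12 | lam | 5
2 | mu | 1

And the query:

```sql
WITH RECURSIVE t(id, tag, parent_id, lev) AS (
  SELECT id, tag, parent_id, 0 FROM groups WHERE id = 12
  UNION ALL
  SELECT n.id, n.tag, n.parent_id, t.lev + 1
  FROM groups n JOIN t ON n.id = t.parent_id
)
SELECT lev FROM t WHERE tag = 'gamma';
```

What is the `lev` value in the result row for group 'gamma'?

2

Base: id=12 (lam), parent_id=5, lev 0.
Iteration 1: join on id=5 -> eps (id 5, parent_id=3, lev 1).
Iteration 2: join on id=3 -> gamma (id 3, parent_id=1, lev 2).
Iteration 3: join on id=1 -> iota (id 1, parent_id=NULL, lev 3).
Iteration 4: parent_id is NULL; no match; recursion stops.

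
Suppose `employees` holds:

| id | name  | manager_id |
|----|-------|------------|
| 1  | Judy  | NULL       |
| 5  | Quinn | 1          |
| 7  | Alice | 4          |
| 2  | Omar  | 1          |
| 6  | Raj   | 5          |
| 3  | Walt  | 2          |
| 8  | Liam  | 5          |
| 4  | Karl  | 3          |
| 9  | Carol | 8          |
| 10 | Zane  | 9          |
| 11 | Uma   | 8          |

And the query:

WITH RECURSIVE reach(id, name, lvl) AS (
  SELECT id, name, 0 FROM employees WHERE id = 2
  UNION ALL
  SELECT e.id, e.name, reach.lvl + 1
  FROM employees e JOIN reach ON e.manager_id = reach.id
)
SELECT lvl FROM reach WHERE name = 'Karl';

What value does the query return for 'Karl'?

Base: id=2 (Omar) at lvl 0.
Iteration 1: rows with manager_id in {2} -> Walt (id 3, lvl 1).
Iteration 2: rows with manager_id in {3} -> Karl (id 4, lvl 2).
Iteration 3: rows with manager_id in {4} -> Alice (id 7, lvl 3).
Iteration 4: no rows with manager_id in {7}; recursion stops.

2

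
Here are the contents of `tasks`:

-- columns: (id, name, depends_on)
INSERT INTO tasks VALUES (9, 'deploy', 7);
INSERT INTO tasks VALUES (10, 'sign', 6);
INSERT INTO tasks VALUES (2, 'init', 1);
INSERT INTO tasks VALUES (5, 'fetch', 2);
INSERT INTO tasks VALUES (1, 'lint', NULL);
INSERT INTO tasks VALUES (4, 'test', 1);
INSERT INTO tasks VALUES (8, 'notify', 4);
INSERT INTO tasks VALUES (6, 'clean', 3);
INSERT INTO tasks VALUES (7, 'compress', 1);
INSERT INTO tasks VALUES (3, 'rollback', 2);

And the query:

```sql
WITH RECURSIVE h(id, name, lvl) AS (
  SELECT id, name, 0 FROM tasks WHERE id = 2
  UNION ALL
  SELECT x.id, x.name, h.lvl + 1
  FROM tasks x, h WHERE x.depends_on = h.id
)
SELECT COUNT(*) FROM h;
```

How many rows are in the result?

Base: id=2 (init) at lvl 0.
Iteration 1: rows with depends_on in {2} -> rollback (id 3, lvl 1), fetch (id 5, lvl 1).
Iteration 2: rows with depends_on in {3,5} -> clean (id 6, lvl 2).
Iteration 3: rows with depends_on in {6} -> sign (id 10, lvl 3).
Iteration 4: no rows with depends_on in {10}; recursion stops.
Total rows emitted: 5.

5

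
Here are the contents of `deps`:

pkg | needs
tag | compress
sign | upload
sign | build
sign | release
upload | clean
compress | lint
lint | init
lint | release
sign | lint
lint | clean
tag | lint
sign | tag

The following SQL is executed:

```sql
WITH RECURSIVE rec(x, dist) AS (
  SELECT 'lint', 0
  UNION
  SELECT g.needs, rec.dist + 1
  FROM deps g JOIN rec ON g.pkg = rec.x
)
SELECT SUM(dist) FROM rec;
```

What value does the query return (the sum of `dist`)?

Base: (lint, dist=0).
Iteration 1: edges from {lint} -> (clean, dist=1), (init, dist=1), (release, dist=1).
Iteration 2: no outgoing edges from {clean,init,release}; recursion stops.
SUM(dist) = 0 + 1 + 1 + 1 = 3.

3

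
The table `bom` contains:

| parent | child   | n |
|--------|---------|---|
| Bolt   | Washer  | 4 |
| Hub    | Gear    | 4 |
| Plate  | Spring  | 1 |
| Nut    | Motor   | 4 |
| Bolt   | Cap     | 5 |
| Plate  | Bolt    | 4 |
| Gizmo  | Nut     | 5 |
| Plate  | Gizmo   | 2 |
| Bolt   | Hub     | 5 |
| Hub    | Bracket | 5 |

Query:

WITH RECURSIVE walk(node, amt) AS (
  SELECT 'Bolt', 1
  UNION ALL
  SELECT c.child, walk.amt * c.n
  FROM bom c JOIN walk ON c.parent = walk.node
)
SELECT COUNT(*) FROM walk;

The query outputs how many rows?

6

Base: (Bolt, amt=1).
Iteration 1: components of {Bolt} -> Cap = 1*5 = 5, Hub = 1*5 = 5, Washer = 1*4 = 4.
Iteration 2: components of {Cap,Hub,Washer} -> Bracket = 5*5 = 25, Gear = 5*4 = 20.
Iteration 3: no further components; recursion stops.
Total rows emitted: 6.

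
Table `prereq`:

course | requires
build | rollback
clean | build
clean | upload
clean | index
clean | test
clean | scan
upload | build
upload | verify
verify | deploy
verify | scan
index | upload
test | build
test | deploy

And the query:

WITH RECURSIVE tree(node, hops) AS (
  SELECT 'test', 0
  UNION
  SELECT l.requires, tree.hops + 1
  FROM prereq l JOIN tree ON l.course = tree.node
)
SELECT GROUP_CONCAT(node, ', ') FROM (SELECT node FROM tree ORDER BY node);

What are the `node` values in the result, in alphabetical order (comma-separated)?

build, deploy, rollback, test

Base: (test, hops=0).
Iteration 1: edges from {test} -> (build, hops=1), (deploy, hops=1).
Iteration 2: edges from {build,deploy} -> (rollback, hops=2).
Iteration 3: no outgoing edges from {rollback}; recursion stops.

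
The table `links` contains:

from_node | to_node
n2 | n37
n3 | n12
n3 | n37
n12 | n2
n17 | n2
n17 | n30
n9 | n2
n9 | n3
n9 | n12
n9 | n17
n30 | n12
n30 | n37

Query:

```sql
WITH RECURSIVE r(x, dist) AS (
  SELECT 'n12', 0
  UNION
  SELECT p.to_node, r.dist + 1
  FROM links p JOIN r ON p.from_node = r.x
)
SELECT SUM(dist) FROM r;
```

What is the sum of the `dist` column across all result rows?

Base: (n12, dist=0).
Iteration 1: edges from {n12} -> (n2, dist=1).
Iteration 2: edges from {n2} -> (n37, dist=2).
Iteration 3: no outgoing edges from {n37}; recursion stops.
SUM(dist) = 0 + 1 + 2 = 3.

3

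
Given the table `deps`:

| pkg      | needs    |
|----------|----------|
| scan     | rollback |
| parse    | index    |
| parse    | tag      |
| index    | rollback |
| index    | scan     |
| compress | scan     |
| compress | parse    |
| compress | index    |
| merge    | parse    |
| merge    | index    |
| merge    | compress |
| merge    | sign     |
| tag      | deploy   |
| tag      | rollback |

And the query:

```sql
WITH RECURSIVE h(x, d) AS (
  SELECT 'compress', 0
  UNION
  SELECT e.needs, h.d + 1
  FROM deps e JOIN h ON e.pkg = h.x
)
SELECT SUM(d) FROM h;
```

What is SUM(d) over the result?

Base: (compress, d=0).
Iteration 1: edges from {compress} -> (index, d=1), (parse, d=1), (scan, d=1).
Iteration 2: edges from {index,parse,scan} -> (index, d=2), (rollback, d=2), (scan, d=2), (tag, d=2). [UNION drops 1 duplicate row(s)]
Iteration 3: edges from {index,rollback,scan,tag} -> (deploy, d=3), (rollback, d=3), (scan, d=3). [UNION drops 2 duplicate row(s)]
Iteration 4: edges from {deploy,rollback,scan} -> (rollback, d=4).
Iteration 5: no outgoing edges from {rollback}; recursion stops.
SUM(d) = 0 + 1 + 1 + 1 + 2 + 2 + 2 + 2 + 3 + 3 + 3 + 4 = 24.

24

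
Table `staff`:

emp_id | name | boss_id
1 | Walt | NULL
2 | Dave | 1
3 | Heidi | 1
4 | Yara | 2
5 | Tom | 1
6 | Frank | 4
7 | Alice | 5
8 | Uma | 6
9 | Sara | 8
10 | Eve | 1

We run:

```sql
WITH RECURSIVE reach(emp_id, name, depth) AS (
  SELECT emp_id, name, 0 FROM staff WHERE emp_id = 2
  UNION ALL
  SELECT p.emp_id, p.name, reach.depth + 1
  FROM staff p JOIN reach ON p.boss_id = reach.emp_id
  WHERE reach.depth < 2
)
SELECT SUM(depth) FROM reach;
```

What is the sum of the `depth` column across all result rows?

Base: emp_id=2 (Dave) at depth 0.
Iteration 1: rows with boss_id in {2} -> Yara (id 4, depth 1).
Iteration 2: rows with boss_id in {4} -> Frank (id 6, depth 2).
Iteration 3: depth < 2 fails for all current rows; recursion stops.
SUM(depth) = 0 + 1 + 2 = 3.

3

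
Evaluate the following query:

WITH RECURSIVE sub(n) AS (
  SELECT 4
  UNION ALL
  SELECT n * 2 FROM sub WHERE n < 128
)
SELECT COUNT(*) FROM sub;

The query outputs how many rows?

6

Base: n=4.
Iteration 1: 4 < 128 holds -> n = 4 * 2 = 8.
Iteration 2: 8 < 128 holds -> n = 8 * 2 = 16.
Iteration 3: 16 < 128 holds -> n = 16 * 2 = 32.
Iteration 4: 32 < 128 holds -> n = 32 * 2 = 64.
Iteration 5: 64 < 128 holds -> n = 64 * 2 = 128.
Iteration 6: 128 < 128 fails; recursion stops.
Total rows emitted: 6.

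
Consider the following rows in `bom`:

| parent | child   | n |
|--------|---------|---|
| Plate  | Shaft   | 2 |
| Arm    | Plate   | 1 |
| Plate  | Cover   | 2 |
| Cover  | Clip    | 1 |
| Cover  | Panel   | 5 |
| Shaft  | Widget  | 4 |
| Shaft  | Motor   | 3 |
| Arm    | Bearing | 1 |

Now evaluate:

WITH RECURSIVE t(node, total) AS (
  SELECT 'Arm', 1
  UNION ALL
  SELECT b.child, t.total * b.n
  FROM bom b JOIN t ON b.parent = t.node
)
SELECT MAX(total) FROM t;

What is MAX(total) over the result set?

10

Base: (Arm, total=1).
Iteration 1: components of {Arm} -> Bearing = 1*1 = 1, Plate = 1*1 = 1.
Iteration 2: components of {Bearing,Plate} -> Cover = 1*2 = 2, Shaft = 1*2 = 2.
Iteration 3: components of {Cover,Shaft} -> Clip = 2*1 = 2, Motor = 2*3 = 6, Panel = 2*5 = 10, Widget = 2*4 = 8.
Iteration 4: no further components; recursion stops.
total values: 1, 1, 1, 2, 2, 10, 2, 8, 6; the maximum is 10.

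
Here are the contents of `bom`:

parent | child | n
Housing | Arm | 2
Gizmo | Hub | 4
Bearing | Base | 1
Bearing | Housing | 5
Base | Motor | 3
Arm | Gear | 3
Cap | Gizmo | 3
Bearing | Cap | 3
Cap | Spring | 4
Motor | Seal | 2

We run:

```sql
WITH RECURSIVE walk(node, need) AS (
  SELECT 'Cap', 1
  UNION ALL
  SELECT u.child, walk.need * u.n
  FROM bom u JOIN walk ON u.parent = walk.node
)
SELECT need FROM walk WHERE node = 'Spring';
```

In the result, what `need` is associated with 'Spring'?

4

Base: (Cap, need=1).
Iteration 1: components of {Cap} -> Gizmo = 1*3 = 3, Spring = 1*4 = 4.
Iteration 2: components of {Gizmo,Spring} -> Hub = 3*4 = 12.
Iteration 3: no further components; recursion stops.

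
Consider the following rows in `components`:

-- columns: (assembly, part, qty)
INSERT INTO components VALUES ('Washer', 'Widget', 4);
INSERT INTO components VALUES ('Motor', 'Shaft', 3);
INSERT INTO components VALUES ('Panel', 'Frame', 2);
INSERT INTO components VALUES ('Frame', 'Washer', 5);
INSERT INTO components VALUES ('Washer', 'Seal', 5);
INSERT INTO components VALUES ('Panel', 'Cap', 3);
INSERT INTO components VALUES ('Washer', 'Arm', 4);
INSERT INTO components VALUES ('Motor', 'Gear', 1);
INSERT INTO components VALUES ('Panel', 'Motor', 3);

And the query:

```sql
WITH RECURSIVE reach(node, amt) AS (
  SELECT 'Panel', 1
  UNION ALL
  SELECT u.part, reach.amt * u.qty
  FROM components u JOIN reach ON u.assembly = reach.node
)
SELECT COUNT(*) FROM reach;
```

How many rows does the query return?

Base: (Panel, amt=1).
Iteration 1: components of {Panel} -> Cap = 1*3 = 3, Frame = 1*2 = 2, Motor = 1*3 = 3.
Iteration 2: components of {Cap,Frame,Motor} -> Gear = 3*1 = 3, Shaft = 3*3 = 9, Washer = 2*5 = 10.
Iteration 3: components of {Gear,Shaft,Washer} -> Arm = 10*4 = 40, Seal = 10*5 = 50, Widget = 10*4 = 40.
Iteration 4: no further components; recursion stops.
Total rows emitted: 10.

10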